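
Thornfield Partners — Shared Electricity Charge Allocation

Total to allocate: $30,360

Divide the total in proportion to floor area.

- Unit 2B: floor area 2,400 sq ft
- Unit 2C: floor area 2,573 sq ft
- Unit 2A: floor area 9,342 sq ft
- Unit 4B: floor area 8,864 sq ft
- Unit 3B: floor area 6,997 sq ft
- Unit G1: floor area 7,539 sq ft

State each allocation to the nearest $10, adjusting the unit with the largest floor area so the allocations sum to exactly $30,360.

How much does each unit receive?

Total floor area = 2,400 + 2,573 + 9,342 + 8,864 + 6,997 + 7,539 = 37,715.
Proportional shares: Unit 2B 1,931.96; Unit 2C 2,071.23; Unit 2A 7,520.17; Unit 4B 7,135.38; Unit 3B 5,632.48; Unit G1 6,068.78.
After rounding ($10): Unit 2B $1,930; Unit 2C $2,070; Unit 2A $7,520; Unit 4B $7,140; Unit 3B $5,630; Unit G1 $6,070. Sum = $30,360.
Rounded total matches; no reconciliation needed.

Unit 2B: $1,930; Unit 2C: $2,070; Unit 2A: $7,520; Unit 4B: $7,140; Unit 3B: $5,630; Unit G1: $6,070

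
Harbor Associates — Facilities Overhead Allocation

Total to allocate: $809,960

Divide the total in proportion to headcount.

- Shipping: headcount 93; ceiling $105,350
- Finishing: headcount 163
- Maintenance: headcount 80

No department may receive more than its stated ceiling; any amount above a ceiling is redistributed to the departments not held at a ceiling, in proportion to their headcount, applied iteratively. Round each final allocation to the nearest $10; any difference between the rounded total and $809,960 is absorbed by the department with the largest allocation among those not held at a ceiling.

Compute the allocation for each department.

Shipping: $105,350 | Finishing: $472,640 | Maintenance: $231,970

Sum of headcount: 336.
Pro-rata shares before constraints: Shipping 224,185.36; Finishing 392,927.02; Maintenance 192,847.62.
Cap binds for Shipping ($105,350); balance $704,610 reallocated over remaining headcount 243.
Shares after redistribution: Finishing 472,639.63 → $472,640; Maintenance 231,970.37 → $231,970.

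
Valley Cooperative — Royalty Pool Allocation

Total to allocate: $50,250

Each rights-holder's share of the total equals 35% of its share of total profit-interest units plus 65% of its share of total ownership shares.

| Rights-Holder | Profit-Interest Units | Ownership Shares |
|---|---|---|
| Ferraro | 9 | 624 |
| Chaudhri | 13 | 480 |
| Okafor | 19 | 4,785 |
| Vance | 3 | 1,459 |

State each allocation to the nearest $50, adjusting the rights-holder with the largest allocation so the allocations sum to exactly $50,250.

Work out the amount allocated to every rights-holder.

Totals — profit-interest units 44, ownership shares 7,348.
Composite weights (35% profit-interest units + 65% ownership shares): Ferraro 0.1268; Chaudhri 0.1459; Okafor 0.5744; Vance 0.1529.
Unrounded shares: Ferraro 6,371.18; Chaudhri 7,329.95; Okafor 28,864.34; Vance 7,684.53.
Rounded to nearest $50: Ferraro $6,350; Chaudhri $7,350; Okafor $28,850; Vance $7,700. Sum = $50,250.
No rounding difference to absorb.

Ferraro: $6,350 | Chaudhri: $7,350 | Okafor: $28,850 | Vance: $7,700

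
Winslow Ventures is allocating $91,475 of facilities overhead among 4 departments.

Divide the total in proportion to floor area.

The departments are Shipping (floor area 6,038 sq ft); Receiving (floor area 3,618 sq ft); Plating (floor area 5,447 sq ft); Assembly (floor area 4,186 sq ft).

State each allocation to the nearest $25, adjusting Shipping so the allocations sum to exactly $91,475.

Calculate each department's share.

Shipping: $28,650 | Receiving: $17,150 | Plating: $25,825 | Assembly: $19,850

Total floor area = 19,289.
Pro-rata amounts: Shipping 6,038/19,289 × $91,475 = 28,634.25; Receiving 3,618/19,289 × $91,475 = 17,157.79; Plating 5,447/19,289 × $91,475 = 25,831.53; Assembly 4,186/19,289 × $91,475 = 19,851.44.
At nearest $25: Shipping $28,625; Receiving $17,150; Plating $25,825; Assembly $19,850. Sum = $91,450.
Difference $91,475 − $91,450 = +$25 applied to Shipping: Shipping becomes $28,650.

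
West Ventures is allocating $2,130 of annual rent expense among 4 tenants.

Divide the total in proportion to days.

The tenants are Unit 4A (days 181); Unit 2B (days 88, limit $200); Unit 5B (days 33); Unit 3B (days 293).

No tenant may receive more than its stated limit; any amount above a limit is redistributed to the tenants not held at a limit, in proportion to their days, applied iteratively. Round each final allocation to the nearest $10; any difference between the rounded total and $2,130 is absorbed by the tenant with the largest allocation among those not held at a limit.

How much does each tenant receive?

Unit 4A: $690; Unit 2B: $200; Unit 5B: $130; Unit 3B: $1,110

Days total: 595.
Proportional shares (ignoring caps): Unit 4A 647.95; Unit 2B 315.03; Unit 5B 118.13; Unit 3B 1,048.89.
Held at cap: Unit 2B ($200); remaining pool $1,930 reallocated over remaining days 507.
Remaining shares: Unit 4A 689.01 → $690; Unit 5B 125.62 → $130; Unit 3B 1,115.36 → $1,120.
Rounding difference −$10 applied to Unit 3B → $1,110.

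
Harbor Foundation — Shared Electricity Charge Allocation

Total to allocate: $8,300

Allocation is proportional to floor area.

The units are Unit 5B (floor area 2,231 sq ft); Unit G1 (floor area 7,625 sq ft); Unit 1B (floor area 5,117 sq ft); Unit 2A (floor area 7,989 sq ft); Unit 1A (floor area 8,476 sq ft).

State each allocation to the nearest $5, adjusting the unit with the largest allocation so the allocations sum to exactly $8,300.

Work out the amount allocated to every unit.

Sum of floor area: 31,438.
Pro-rata amounts: Unit 5B 2,231/31,438 × $8,300 = 589.01; Unit G1 7,625/31,438 × $8,300 = 2,013.09; Unit 1B 5,117/31,438 × $8,300 = 1,350.95; Unit 2A 7,989/31,438 × $8,300 = 2,109.19; Unit 1A 8,476/31,438 × $8,300 = 2,237.76.
After rounding ($5): Unit 5B $590; Unit G1 $2,015; Unit 1B $1,350; Unit 2A $2,110; Unit 1A $2,240. Sum = $8,305.
Difference $8,300 − $8,305 = −$5 applied to largest allocation (Unit 1A): Unit 1A becomes $2,235.

Unit 5B: $590; Unit G1: $2,015; Unit 1B: $1,350; Unit 2A: $2,110; Unit 1A: $2,235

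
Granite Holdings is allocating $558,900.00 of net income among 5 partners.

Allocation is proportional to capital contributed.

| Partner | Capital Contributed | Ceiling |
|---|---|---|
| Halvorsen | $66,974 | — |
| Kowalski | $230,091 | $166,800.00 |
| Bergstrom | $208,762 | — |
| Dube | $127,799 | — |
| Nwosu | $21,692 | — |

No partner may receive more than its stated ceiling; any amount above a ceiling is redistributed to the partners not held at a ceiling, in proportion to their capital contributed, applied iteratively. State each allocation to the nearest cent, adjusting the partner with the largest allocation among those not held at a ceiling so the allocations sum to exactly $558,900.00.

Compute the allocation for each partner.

Halvorsen: $61,756.44 | Kowalski: $166,800.00 | Bergstrom: $192,498.55 | Dube: $117,842.91 | Nwosu: $20,002.10

Combined capital contributed = 655,318.
Pro-rata shares before constraints: Halvorsen 57,120.0068; Kowalski 196,237.3381; Bergstrom 178,046.5084; Dube 108,995.7259; Nwosu 18,500.4209.
Capped: Kowalski ($166,800.00); balance $392,100.00 reallocated over remaining capital contributed 425,227.
Redistributed shares: Halvorsen 61,756.4393 → $61,756.44; Bergstrom 192,498.5483 → $192,498.55; Dube 117,842.9119 → $117,842.91; Nwosu 20,002.1005 → $20,002.10.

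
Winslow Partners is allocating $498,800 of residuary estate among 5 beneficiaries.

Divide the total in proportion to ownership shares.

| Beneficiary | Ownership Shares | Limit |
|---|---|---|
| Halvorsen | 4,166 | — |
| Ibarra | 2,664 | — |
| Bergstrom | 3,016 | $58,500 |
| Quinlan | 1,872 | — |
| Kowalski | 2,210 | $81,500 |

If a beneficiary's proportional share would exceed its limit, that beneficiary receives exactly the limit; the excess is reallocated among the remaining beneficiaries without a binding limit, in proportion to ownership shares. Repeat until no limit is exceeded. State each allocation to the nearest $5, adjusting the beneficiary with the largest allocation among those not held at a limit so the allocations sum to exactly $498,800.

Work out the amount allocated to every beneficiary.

Combined ownership shares = 13,928.
Proportional shares (ignoring caps): Halvorsen 149,195.92; Ibarra 95,405.17; Bergstrom 108,011.26; Quinlan 67,041.47; Kowalski 79,146.18.
Cap binds for Bergstrom ($58,500); remaining pool $440,300 reallocated over remaining ownership shares 10,912.
Cap binds for Kowalski ($81,500); remaining pool $358,800 reallocated over remaining ownership shares 8,702.
Remaining shares: Halvorsen 171,772.10 → $171,770; Ibarra 109,841.78 → $109,840; Quinlan 77,186.12 → $77,185.
Rounding difference +$5 applied to Halvorsen → $171,775.

Halvorsen: $171,775 · Ibarra: $109,840 · Bergstrom: $58,500 · Quinlan: $77,185 · Kowalski: $81,500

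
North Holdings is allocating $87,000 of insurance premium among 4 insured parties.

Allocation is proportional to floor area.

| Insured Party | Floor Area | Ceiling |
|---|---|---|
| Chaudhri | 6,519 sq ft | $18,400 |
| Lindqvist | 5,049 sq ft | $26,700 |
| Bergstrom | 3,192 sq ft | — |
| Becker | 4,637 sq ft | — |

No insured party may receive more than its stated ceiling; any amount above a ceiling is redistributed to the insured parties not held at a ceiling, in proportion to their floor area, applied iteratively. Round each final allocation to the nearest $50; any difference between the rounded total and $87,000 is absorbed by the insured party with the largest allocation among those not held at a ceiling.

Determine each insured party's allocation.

Chaudhri: $18,400 | Lindqvist: $26,700 | Bergstrom: $17,100 | Becker: $24,800

Sum of floor area: 19,397.
Unconstrained shares: Chaudhri 29,239.21; Lindqvist 22,645.92; Bergstrom 14,316.85; Becker 20,798.01.
Cap binds for Chaudhri ($18,400); balance $68,600 reallocated over remaining floor area 12,878.
Cap binds for Lindqvist ($26,700); balance $41,900 reallocated over remaining floor area 7,829.
Shares after redistribution: Bergstrom 17,083.25 → $17,100; Becker 24,816.75 → $24,800.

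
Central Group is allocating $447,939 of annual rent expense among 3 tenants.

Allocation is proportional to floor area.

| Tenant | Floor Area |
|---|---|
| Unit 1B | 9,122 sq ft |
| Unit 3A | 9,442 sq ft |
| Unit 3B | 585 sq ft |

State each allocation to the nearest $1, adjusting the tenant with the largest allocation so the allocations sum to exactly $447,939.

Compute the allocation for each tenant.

Unit 1B: $213,384; Unit 3A: $220,871; Unit 3B: $13,684

Total floor area = 19,149.
Raw shares: Unit 1B 9,122/19,149 × $447,939 = 213,384.49; Unit 3A 9,442/19,149 × $447,939 = 220,870.02; Unit 3B 585/19,149 × $447,939 = 13,684.49.
Rounded to nearest $1: Unit 1B $213,384; Unit 3A $220,870; Unit 3B $13,684. Sum = $447,938.
Difference $447,939 − $447,938 = +$1 applied to largest allocation (Unit 3A): Unit 3A becomes $220,871.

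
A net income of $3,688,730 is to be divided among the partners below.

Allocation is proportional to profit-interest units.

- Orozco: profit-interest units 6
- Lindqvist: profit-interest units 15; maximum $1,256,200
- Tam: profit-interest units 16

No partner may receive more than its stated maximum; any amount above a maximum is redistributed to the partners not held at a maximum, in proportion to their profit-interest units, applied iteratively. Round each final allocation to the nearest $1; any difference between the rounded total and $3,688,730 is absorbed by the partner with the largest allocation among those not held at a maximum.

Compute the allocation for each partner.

Profit-interest units total: 37.
Proportional shares (ignoring caps): Orozco 598,172.43; Lindqvist 1,495,431.08; Tam 1,595,126.49.
Held at cap: Lindqvist ($1,256,200); balance $2,432,530 reallocated over remaining profit-interest units 22.
Remaining shares: Orozco 663,417.27 → $663,417; Tam 1,769,112.73 → $1,769,113.

Orozco: $663,417 | Lindqvist: $1,256,200 | Tam: $1,769,113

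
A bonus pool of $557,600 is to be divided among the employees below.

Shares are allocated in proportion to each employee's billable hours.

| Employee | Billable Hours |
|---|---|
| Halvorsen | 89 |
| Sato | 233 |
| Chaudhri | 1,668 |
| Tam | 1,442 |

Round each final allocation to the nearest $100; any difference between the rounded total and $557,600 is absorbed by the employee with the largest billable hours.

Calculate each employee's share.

Halvorsen: $14,500 | Sato: $37,900 | Chaudhri: $270,900 | Tam: $234,300

Billable hours total: 3,432.
Pro-rata amounts: Halvorsen 89/3,432 × $557,600 = 14,459.91; Sato 233/3,432 × $557,600 = 37,855.71; Chaudhri 1,668/3,432 × $557,600 = 271,001.40; Tam 1,442/3,432 × $557,600 = 234,282.98.
At nearest $100: Halvorsen $14,500; Sato $37,900; Chaudhri $271,000; Tam $234,300. Sum = $557,700.
Difference $557,600 − $557,700 = −$100 applied to largest billable hours (Chaudhri): Chaudhri becomes $270,900.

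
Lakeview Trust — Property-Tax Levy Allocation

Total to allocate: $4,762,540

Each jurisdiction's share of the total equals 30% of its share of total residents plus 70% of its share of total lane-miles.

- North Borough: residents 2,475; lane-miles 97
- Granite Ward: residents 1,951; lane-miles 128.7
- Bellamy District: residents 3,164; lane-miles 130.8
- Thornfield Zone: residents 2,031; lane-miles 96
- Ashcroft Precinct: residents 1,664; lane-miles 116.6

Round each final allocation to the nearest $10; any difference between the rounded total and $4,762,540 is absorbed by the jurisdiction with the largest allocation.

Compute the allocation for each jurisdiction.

North Borough: $881,580; Granite Ward: $1,000,930; Bellamy District: $1,166,800; Thornfield Zone: $819,510; Ashcroft Precinct: $893,720

Residents total 11,285; lane-miles total 569.1.
Combined weights (30% residents + 70% lane-miles): North Borough 0.1851; Granite Ward 0.2102; Bellamy District 0.2450; Thornfield Zone 0.1721; Ashcroft Precinct 0.1877.
Pro-rata amounts: North Borough 881,577.09; Granite Ward 1,000,932.99; Bellamy District 1,166,809.26; Thornfield Zone 819,505.52; Ashcroft Precinct 893,715.14.
At nearest $10: North Borough $881,580; Granite Ward $1,000,930; Bellamy District $1,166,810; Thornfield Zone $819,510; Ashcroft Precinct $893,720. Sum = $4,762,550.
Difference $4,762,540 − $4,762,550 = −$10 applied to largest allocation (Bellamy District): Bellamy District becomes $1,166,800.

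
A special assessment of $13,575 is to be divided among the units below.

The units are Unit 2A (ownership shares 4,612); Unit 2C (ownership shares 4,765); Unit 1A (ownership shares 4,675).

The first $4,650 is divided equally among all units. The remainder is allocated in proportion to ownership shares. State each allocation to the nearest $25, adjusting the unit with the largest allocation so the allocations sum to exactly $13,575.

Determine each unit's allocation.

Unit 2A: $4,475 · Unit 2C: $4,575 · Unit 1A: $4,525

$4,650 shared equally gives $1,550 per unit.
Remainder $8,925 by ownership shares (total 14,052): Unit 2A 2,929.27 → $2,925; Unit 2C 3,026.45 → $3,025; Unit 1A 2,969.28 → $2,975.
Totals: Unit 2A $1,550 + $2,925 = $4,475; Unit 2C $1,550 + $3,025 = $4,575; Unit 1A $1,550 + $2,975 = $4,525.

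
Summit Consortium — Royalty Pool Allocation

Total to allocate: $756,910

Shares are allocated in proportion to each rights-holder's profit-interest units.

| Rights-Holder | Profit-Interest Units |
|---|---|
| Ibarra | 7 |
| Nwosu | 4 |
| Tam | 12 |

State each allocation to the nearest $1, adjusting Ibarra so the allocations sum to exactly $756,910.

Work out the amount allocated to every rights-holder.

Ibarra: $230,363 · Nwosu: $131,637 · Tam: $394,910

Total profit-interest units = 23.
Raw shares: Ibarra 7/23 × $756,910 = 230,363.91; Nwosu 4/23 × $756,910 = 131,636.52; Tam 12/23 × $756,910 = 394,909.57.
At nearest $1: Ibarra $230,364; Nwosu $131,637; Tam $394,910. Sum = $756,911.
Difference $756,910 − $756,911 = −$1 applied to Ibarra: Ibarra becomes $230,363.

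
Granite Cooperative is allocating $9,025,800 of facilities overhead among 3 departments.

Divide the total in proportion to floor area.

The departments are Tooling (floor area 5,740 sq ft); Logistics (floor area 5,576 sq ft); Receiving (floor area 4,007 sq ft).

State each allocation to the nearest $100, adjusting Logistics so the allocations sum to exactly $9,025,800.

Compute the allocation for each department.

Floor area total: 15,323.
Pro-rata amounts: Tooling 5,740/15,323 × $9,025,800 = 3,381,067.15; Logistics 5,576/15,323 × $9,025,800 = 3,284,465.24; Receiving 4,007/15,323 × $9,025,800 = 2,360,267.61.
Rounded to nearest $100: Tooling $3,381,100; Logistics $3,284,500; Receiving $2,360,300. Sum = $9,025,900.
Difference $9,025,800 − $9,025,900 = −$100 applied to Logistics: Logistics becomes $3,284,400.

Tooling: $3,381,100 | Logistics: $3,284,400 | Receiving: $2,360,300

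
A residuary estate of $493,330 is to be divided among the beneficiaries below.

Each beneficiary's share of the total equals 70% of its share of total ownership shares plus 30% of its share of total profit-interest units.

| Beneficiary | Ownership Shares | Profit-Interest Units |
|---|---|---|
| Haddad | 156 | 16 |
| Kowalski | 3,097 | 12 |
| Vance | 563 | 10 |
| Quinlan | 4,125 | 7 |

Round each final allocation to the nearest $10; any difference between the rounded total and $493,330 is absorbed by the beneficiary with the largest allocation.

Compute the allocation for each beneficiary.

Totals — ownership shares 7,941, profit-interest units 45.
Composite weights (70% ownership shares + 30% profit-interest units): Haddad 0.1204; Kowalski 0.3530; Vance 0.1163; Quinlan 0.4103.
Proportional shares: Haddad 59,405.85; Kowalski 174,145.92; Vance 57,371.90; Quinlan 202,406.32.
At nearest $10: Haddad $59,410; Kowalski $174,150; Vance $57,370; Quinlan $202,410. Sum = $493,340.
Difference $493,330 − $493,340 = −$10 applied to largest allocation (Quinlan): Quinlan becomes $202,400.

Haddad: $59,410 | Kowalski: $174,150 | Vance: $57,370 | Quinlan: $202,400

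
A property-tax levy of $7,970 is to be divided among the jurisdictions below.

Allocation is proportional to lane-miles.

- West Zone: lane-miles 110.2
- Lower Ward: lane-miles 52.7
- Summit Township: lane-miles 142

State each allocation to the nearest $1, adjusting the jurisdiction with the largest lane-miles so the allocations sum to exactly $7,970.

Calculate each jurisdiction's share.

Lane-miles total: 304.9.
Unrounded shares: West Zone 110.2/304.9 × $7,970 = 2,880.60; Lower Ward 52.7/304.9 × $7,970 = 1,377.56; Summit Township 142/304.9 × $7,970 = 3,711.84.
After rounding ($1): West Zone $2,881; Lower Ward $1,378; Summit Township $3,712. Sum = $7,971.
Difference $7,970 − $7,971 = −$1 applied to largest lane-miles (Summit Township): Summit Township becomes $3,711.

West Zone: $2,881 · Lower Ward: $1,378 · Summit Township: $3,711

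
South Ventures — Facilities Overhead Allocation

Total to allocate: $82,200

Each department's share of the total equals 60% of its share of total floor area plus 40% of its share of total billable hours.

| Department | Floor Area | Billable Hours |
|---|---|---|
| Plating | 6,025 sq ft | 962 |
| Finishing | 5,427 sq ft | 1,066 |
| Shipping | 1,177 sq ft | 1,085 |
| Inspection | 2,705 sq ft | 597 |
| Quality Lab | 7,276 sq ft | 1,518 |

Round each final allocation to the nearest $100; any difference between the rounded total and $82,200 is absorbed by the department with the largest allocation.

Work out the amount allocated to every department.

Totals — floor area 22,610, billable hours 5,228.
Blended shares (60% floor area + 40% billable hours): Plating 0.2335; Finishing 0.2256; Shipping 0.1142; Inspection 0.1175; Quality Lab 0.3092.
Unrounded shares: Plating 19,192.77; Finishing 18,542.41; Shipping 9,391.23; Inspection 9,655.17; Quality Lab 25,418.42.
At nearest $100: Plating $19,200; Finishing $18,500; Shipping $9,400; Inspection $9,700; Quality Lab $25,400. Sum = $82,200.
Sum already equals the total — no adjustment.

Plating: $19,200 | Finishing: $18,500 | Shipping: $9,400 | Inspection: $9,700 | Quality Lab: $25,400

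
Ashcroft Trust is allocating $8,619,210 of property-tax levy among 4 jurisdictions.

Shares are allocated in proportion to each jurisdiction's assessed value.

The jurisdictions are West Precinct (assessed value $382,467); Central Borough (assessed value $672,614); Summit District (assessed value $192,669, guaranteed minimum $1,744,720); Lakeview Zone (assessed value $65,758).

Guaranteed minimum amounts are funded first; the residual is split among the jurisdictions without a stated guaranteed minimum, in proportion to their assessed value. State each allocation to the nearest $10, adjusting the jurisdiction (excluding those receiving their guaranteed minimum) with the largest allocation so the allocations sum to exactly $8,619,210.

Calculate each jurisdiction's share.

West Precinct: $2,345,800 · Central Borough: $4,125,370 · Summit District: $1,744,720 · Lakeview Zone: $403,320

Guaranteed amounts: Summit District $1,744,720. Remaining pool $6,874,490.
Remaining pool split over remaining assessed value 1,120,839: West Precinct 2,345,801.29 → $2,345,800; Central Borough 4,125,372.35 → $4,125,370; Lakeview Zone 403,316.37 → $403,320.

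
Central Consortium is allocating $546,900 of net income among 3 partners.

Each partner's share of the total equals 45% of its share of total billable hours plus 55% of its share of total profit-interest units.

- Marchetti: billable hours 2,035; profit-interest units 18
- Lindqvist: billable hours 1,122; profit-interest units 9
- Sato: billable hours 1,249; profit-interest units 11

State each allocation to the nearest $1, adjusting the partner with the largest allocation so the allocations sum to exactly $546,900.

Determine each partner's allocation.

Billable hours total 4,406; profit-interest units total 38.
Blended shares (45% billable hours + 55% profit-interest units): Marchetti 0.4684; Lindqvist 0.2449; Sato 0.2868.
Pro-rata amounts: Marchetti 256,150.40; Lindqvist 133,912.24; Sato 156,837.36.
At nearest $1: Marchetti $256,150; Lindqvist $133,912; Sato $156,837. Sum = $546,899.
Difference $546,900 − $546,899 = +$1 applied to largest allocation (Marchetti): Marchetti becomes $256,151.

Marchetti: $256,151 · Lindqvist: $133,912 · Sato: $156,837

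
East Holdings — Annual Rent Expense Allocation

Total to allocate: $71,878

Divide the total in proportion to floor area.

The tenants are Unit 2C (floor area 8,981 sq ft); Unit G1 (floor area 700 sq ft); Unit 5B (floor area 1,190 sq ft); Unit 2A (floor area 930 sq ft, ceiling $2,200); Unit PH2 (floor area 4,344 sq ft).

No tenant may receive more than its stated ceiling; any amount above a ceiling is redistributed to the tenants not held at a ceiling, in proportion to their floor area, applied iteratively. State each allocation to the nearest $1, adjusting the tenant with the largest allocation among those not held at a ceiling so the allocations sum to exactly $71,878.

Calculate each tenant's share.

Combined floor area = 16,145.
Pro-rata shares before constraints: Unit 2C 39,983.67; Unit G1 3,116.42; Unit 5B 5,297.91; Unit 2A 4,140.39; Unit PH2 19,339.61.
Held at cap: Unit 2A ($2,200); remaining pool $69,678 reallocated over remaining floor area 15,215.
Shares after redistribution: Unit 2C 41,129.03 → $41,129; Unit G1 3,205.69 → $3,206; Unit 5B 5,449.68 → $5,450; Unit PH2 19,893.61 → $19,894.
Rounding difference −$1 applied to Unit 2C → $41,128.

Unit 2C: $41,128 | Unit G1: $3,206 | Unit 5B: $5,450 | Unit 2A: $2,200 | Unit PH2: $19,894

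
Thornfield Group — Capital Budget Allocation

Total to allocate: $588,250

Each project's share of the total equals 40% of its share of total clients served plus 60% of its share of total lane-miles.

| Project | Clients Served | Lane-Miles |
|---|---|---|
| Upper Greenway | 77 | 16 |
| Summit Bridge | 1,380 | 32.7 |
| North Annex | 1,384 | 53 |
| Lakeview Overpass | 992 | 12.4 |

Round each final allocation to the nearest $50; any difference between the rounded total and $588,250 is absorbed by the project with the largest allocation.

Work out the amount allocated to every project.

Upper Greenway: $54,200 | Summit Bridge: $185,850 | North Annex: $248,950 | Lakeview Overpass: $99,250

Totals — clients served 3,833, lane-miles 114.1.
Blended shares (40% clients served + 60% lane-miles): Upper Greenway 0.0922; Summit Bridge 0.3160; North Annex 0.4231; Lakeview Overpass 0.1687.
Raw shares: Upper Greenway 54,220.30; Summit Bridge 185,867.56; North Annex 248,907.89; Lakeview Overpass 99,254.25.
At nearest $50: Upper Greenway $54,200; Summit Bridge $185,850; North Annex $248,900; Lakeview Overpass $99,250. Sum = $588,200.
Difference $588,250 − $588,200 = +$50 applied to largest allocation (North Annex): North Annex becomes $248,950.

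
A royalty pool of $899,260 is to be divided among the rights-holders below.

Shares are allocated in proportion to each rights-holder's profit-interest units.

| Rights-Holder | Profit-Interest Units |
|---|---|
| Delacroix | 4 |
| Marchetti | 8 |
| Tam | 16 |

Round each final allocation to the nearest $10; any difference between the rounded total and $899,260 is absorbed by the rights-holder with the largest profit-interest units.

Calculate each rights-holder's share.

Delacroix: $128,470; Marchetti: $256,930; Tam: $513,860

Total profit-interest units = 4 + 8 + 16 = 28.
Unrounded shares: Delacroix 128,465.71; Marchetti 256,931.43; Tam 513,862.86.
After rounding ($10): Delacroix $128,470; Marchetti $256,930; Tam $513,860. Sum = $899,260.
Sum already equals the total — no adjustment.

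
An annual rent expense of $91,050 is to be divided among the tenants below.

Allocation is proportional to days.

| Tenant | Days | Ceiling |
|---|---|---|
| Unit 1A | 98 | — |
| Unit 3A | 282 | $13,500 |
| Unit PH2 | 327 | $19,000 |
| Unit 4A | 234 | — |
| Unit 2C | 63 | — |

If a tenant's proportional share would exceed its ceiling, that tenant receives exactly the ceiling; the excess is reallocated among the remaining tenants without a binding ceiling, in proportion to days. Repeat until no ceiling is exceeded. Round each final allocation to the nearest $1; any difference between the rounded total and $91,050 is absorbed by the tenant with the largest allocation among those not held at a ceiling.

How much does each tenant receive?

Sum of days: 1,004.
Unconstrained shares: Unit 1A 8,887.35; Unit 3A 25,573.80; Unit PH2 29,654.73; Unit 4A 21,220.82; Unit 2C 5,713.30.
Held at cap: Unit 3A ($13,500), Unit PH2 ($19,000); residual $58,550 reallocated over remaining days 395.
Redistributed shares: Unit 1A 14,526.33 → $14,526; Unit 4A 34,685.32 → $34,685; Unit 2C 9,338.35 → $9,338.
Rounding difference +$1 applied to Unit 4A → $34,686.

Unit 1A: $14,526 | Unit 3A: $13,500 | Unit PH2: $19,000 | Unit 4A: $34,686 | Unit 2C: $9,338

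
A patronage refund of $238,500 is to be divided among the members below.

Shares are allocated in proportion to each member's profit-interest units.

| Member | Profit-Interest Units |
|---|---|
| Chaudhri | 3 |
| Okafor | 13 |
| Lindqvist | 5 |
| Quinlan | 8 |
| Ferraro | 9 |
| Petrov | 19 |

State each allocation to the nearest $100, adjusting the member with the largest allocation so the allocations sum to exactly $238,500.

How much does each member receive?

Profit-interest units total: 57.
Unrounded shares: Chaudhri 3/57 × $238,500 = 12,552.63; Okafor 13/57 × $238,500 = 54,394.74; Lindqvist 5/57 × $238,500 = 20,921.05; Quinlan 8/57 × $238,500 = 33,473.68; Ferraro 9/57 × $238,500 = 37,657.89; Petrov 19/57 × $238,500 = 79,500.00.
Rounded to nearest $100: Chaudhri $12,600; Okafor $54,400; Lindqvist $20,900; Quinlan $33,500; Ferraro $37,700; Petrov $79,500. Sum = $238,600.
Difference $238,500 − $238,600 = −$100 applied to largest allocation (Petrov): Petrov becomes $79,400.

Chaudhri: $12,600; Okafor: $54,400; Lindqvist: $20,900; Quinlan: $33,500; Ferraro: $37,700; Petrov: $79,400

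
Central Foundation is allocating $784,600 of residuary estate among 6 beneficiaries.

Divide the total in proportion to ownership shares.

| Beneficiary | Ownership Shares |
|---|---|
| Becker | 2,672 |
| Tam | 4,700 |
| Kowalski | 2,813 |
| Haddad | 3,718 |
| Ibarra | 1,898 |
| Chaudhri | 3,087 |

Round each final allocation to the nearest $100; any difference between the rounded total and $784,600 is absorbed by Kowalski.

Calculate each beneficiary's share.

Combined ownership shares = 18,888.
Proportional shares: Becker 2,672/18,888 × $784,600 = 110,993.82; Tam 4,700/18,888 × $784,600 = 195,236.13; Kowalski 2,813/18,888 × $784,600 = 116,850.90; Haddad 3,718/18,888 × $784,600 = 154,444.24; Ibarra 1,898/18,888 × $784,600 = 78,842.16; Chaudhri 3,087/18,888 × $784,600 = 128,232.75.
After rounding ($100): Becker $111,000; Tam $195,200; Kowalski $116,900; Haddad $154,400; Ibarra $78,800; Chaudhri $128,200. Sum = $784,500.
Difference $784,600 − $784,500 = +$100 applied to Kowalski: Kowalski becomes $117,000.

Becker: $111,000 · Tam: $195,200 · Kowalski: $117,000 · Haddad: $154,400 · Ibarra: $78,800 · Chaudhri: $128,200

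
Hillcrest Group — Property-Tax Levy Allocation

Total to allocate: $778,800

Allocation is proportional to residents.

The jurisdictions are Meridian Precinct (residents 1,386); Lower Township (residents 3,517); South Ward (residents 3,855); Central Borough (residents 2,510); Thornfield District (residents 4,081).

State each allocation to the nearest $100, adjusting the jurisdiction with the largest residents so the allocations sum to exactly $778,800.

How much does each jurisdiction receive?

Total residents = 15,349.
Pro-rata amounts: Meridian Precinct 1,386/15,349 × $778,800 = 70,324.89; Lower Township 3,517/15,349 × $778,800 = 178,450.69; South Ward 3,855/15,349 × $778,800 = 195,600.63; Central Borough 2,510/15,349 × $778,800 = 127,356.05; Thornfield District 4,081/15,349 × $778,800 = 207,067.74.
Rounded to nearest $100: Meridian Precinct $70,300; Lower Township $178,500; South Ward $195,600; Central Borough $127,400; Thornfield District $207,100. Sum = $778,900.
Difference $778,800 − $778,900 = −$100 applied to largest residents (Thornfield District): Thornfield District becomes $207,000.

Meridian Precinct: $70,300 | Lower Township: $178,500 | South Ward: $195,600 | Central Borough: $127,400 | Thornfield District: $207,000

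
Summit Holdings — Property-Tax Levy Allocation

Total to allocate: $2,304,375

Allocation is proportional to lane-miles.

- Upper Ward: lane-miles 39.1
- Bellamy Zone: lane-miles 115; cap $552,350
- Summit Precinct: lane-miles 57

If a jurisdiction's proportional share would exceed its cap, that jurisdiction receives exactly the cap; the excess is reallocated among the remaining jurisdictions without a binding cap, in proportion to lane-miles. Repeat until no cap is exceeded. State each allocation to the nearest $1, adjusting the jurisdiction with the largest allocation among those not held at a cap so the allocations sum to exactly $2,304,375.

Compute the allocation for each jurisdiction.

Total lane-miles = 211.1.
Proportional shares (ignoring caps): Upper Ward 426,816.97; Bellamy Zone 1,255,344.03; Summit Precinct 622,214.00.
Capped: Bellamy Zone ($552,350); remaining pool $1,752,025 reallocated over remaining lane-miles 96.1.
Redistributed shares: Upper Ward 712,842.64 → $712,843; Summit Precinct 1,039,182.36 → $1,039,182.

Upper Ward: $712,843 | Bellamy Zone: $552,350 | Summit Precinct: $1,039,182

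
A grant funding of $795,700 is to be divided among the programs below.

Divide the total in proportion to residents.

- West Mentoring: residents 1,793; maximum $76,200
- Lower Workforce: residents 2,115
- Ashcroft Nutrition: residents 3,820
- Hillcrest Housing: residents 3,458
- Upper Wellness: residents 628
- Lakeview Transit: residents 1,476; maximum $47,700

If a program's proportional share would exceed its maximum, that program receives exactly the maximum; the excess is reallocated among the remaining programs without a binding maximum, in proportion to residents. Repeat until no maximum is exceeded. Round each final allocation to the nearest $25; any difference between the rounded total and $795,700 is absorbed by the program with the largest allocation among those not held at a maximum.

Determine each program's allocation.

Sum of residents: 13,290.
Proportional shares (ignoring caps): West Mentoring 107,350.65; Lower Workforce 126,629.46; Ashcroft Nutrition 228,711.36; Hillcrest Housing 207,037.67; Upper Wellness 37,599.67; Lakeview Transit 88,371.20.
Held at cap: West Mentoring ($76,200), Lakeview Transit ($47,700); balance $671,800 reallocated over remaining residents 10,021.
Shares after redistribution: Lower Workforce 141,787.95 → $141,800; Ashcroft Nutrition 256,089.81 → $256,100; Hillcrest Housing 231,821.61 → $231,825; Upper Wellness 42,100.63 → $42,100.
Rounding difference −$25 applied to Ashcroft Nutrition → $256,075.

West Mentoring: $76,200 | Lower Workforce: $141,800 | Ashcroft Nutrition: $256,075 | Hillcrest Housing: $231,825 | Upper Wellness: $42,100 | Lakeview Transit: $47,700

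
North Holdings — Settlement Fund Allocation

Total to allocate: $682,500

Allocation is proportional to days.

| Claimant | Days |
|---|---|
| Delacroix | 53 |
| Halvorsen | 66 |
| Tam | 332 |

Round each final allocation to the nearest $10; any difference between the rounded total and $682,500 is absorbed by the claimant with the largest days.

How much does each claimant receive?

Combined days = 451.
Raw shares: Delacroix 53/451 × $682,500 = 80,205.10; Halvorsen 66/451 × $682,500 = 99,878.05; Tam 332/451 × $682,500 = 502,416.85.
Rounded to nearest $10: Delacroix $80,210; Halvorsen $99,880; Tam $502,420. Sum = $682,510.
Difference $682,500 − $682,510 = −$10 applied to largest days (Tam): Tam becomes $502,410.

Delacroix: $80,210; Halvorsen: $99,880; Tam: $502,410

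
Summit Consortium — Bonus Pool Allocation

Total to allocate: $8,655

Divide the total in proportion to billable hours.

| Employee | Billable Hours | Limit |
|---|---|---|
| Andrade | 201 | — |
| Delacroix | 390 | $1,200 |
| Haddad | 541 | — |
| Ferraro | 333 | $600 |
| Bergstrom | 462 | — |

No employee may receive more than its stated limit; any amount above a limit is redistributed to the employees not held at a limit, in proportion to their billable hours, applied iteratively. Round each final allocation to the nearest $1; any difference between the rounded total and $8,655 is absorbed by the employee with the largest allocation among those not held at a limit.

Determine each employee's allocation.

Andrade: $1,144 | Delacroix: $1,200 | Haddad: $3,081 | Ferraro: $600 | Bergstrom: $2,630

Total billable hours = 1,927.
Unconstrained shares: Andrade 902.78; Delacroix 1,751.66; Haddad 2,429.87; Ferraro 1,495.65; Bergstrom 2,075.04.
Cap binds for Delacroix ($1,200), Ferraro ($600); remaining pool $6,855 reallocated over remaining billable hours 1,204.
Remaining shares: Andrade 1,144.40 → $1,144; Haddad 3,080.20 → $3,080; Bergstrom 2,630.41 → $2,630.
Rounding difference +$1 applied to Haddad → $3,081.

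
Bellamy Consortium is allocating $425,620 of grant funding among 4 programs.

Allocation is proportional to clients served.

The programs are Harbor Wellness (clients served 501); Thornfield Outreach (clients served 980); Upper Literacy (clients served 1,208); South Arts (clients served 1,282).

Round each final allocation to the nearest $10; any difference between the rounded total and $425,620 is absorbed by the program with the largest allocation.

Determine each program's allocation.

Harbor Wellness: $53,700 | Thornfield Outreach: $105,040 | Upper Literacy: $129,480 | South Arts: $137,400

Combined clients served = 3,971.
Proportional shares: Harbor Wellness 501/3,971 × $425,620 = 53,698.22; Thornfield Outreach 980/3,971 × $425,620 = 105,038.43; Upper Literacy 1,208/3,971 × $425,620 = 129,475.94; South Arts 1,282/3,971 × $425,620 = 137,407.41.
After rounding ($10): Harbor Wellness $53,700; Thornfield Outreach $105,040; Upper Literacy $129,480; South Arts $137,410. Sum = $425,630.
Difference $425,620 − $425,630 = −$10 applied to largest allocation (South Arts): South Arts becomes $137,400.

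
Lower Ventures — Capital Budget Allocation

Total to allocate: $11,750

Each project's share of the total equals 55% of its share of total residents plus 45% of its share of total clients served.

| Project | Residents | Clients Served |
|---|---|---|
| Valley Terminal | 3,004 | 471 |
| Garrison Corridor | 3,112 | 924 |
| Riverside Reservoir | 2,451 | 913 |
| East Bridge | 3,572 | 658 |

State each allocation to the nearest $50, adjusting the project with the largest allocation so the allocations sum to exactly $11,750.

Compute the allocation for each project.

Totals — residents 12,139, clients served 2,966.
Blended shares (55% residents + 45% clients served): Valley Terminal 0.2076; Garrison Corridor 0.2812; Riverside Reservoir 0.2496; East Bridge 0.2617.
Unrounded shares: Valley Terminal 2,438.91; Garrison Corridor 3,303.97; Riverside Reservoir 2,932.46; East Bridge 3,074.66.
Rounded to nearest $50: Valley Terminal $2,450; Garrison Corridor $3,300; Riverside Reservoir $2,950; East Bridge $3,050. Sum = $11,750.
No rounding difference to absorb.

Valley Terminal: $2,450; Garrison Corridor: $3,300; Riverside Reservoir: $2,950; East Bridge: $3,050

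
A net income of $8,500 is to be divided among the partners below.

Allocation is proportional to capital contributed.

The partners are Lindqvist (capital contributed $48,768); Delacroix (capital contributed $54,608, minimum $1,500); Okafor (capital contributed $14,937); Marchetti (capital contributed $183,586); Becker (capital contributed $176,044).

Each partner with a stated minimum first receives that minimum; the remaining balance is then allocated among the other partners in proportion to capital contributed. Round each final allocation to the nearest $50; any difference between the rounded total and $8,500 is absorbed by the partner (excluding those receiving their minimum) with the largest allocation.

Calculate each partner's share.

Minimums first: Delacroix $1,500. Remaining pool $7,000.
Remaining pool split over remaining capital contributed 423,335: Lindqvist 806.40 → $800; Okafor 246.99 → $250; Marchetti 3,035.66 → $3,050; Becker 2,910.95 → $2,900.

Lindqvist: $800 · Delacroix: $1,500 · Okafor: $250 · Marchetti: $3,050 · Becker: $2,900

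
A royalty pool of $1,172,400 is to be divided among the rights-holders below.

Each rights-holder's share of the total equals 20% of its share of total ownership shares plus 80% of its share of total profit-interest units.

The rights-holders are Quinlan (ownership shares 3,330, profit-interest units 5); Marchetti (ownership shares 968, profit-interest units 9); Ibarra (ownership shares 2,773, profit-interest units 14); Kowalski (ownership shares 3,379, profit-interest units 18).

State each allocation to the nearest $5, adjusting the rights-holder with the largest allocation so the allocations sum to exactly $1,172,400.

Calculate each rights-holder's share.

Ownership shares total 10,450; profit-interest units total 46.
Blended shares (20% ownership shares + 80% profit-interest units): Quinlan 0.1507; Marchetti 0.1750; Ibarra 0.2966; Kowalski 0.3777.
Pro-rata amounts: Quinlan 176,667.29; Marchetti 205,226.34; Ibarra 347,675.26; Kowalski 442,831.11.
After rounding ($5): Quinlan $176,665; Marchetti $205,225; Ibarra $347,675; Kowalski $442,830. Sum = $1,172,395.
Difference $1,172,400 − $1,172,395 = +$5 applied to largest allocation (Kowalski): Kowalski becomes $442,835.

Quinlan: $176,665 · Marchetti: $205,225 · Ibarra: $347,675 · Kowalski: $442,835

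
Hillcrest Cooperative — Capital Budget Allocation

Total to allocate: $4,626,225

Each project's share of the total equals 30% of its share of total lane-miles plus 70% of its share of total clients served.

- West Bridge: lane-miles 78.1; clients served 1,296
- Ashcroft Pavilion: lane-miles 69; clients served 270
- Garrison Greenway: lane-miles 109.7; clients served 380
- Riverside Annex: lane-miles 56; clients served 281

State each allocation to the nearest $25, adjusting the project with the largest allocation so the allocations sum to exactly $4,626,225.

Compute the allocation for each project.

Totals — lane-miles 312.8, clients served 2,227.
Composite weights (30% lane-miles + 70% clients served): West Bridge 0.4823; Ashcroft Pavilion 0.1510; Garrison Greenway 0.2247; Riverside Annex 0.1420.
Unrounded shares: West Bridge 2,231,081.48; Ashcroft Pavilion 698,763.55; Garrison Greenway 1,039,300.85; Riverside Annex 657,079.12.
At nearest $25: West Bridge $2,231,075; Ashcroft Pavilion $698,775; Garrison Greenway $1,039,300; Riverside Annex $657,075. Sum = $4,626,225.
Rounded total matches; no reconciliation needed.

West Bridge: $2,231,075 | Ashcroft Pavilion: $698,775 | Garrison Greenway: $1,039,300 | Riverside Annex: $657,075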